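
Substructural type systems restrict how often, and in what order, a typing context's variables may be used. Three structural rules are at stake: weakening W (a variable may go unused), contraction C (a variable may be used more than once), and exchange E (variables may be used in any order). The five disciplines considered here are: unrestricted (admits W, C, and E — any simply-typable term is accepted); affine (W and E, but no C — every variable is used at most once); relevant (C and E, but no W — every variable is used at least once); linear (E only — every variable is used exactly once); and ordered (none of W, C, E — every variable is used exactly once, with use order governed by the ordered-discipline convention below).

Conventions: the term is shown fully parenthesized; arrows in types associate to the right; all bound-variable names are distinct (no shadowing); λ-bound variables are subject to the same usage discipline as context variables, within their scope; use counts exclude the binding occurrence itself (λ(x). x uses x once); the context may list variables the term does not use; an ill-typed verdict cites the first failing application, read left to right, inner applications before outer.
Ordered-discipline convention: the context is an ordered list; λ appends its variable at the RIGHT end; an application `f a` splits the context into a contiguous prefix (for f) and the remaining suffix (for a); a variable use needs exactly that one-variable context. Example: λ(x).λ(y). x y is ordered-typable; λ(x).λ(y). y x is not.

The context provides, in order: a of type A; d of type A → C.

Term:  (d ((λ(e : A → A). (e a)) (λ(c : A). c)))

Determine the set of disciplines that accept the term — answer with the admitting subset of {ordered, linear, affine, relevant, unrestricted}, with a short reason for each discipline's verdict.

admitted in: linear, affine, relevant, unrestricted
use counts: a: 1×, d: 1×, e (λ-bound): 1×, c (λ-bound): 1×
order of uses: d, e, a, c
typing: well-typed — term : C
ordered ✗ (needs exchange: uses follow d, e, a, c)
linear ✓ (single use per variable (a, d, e, c))
affine ✓ (a, d, e, c: no repeats, contraction unneeded)
relevant ✓ (at least one use each (a, d, e, c))
unrestricted ✓ (well-typed at C; no restrictions here)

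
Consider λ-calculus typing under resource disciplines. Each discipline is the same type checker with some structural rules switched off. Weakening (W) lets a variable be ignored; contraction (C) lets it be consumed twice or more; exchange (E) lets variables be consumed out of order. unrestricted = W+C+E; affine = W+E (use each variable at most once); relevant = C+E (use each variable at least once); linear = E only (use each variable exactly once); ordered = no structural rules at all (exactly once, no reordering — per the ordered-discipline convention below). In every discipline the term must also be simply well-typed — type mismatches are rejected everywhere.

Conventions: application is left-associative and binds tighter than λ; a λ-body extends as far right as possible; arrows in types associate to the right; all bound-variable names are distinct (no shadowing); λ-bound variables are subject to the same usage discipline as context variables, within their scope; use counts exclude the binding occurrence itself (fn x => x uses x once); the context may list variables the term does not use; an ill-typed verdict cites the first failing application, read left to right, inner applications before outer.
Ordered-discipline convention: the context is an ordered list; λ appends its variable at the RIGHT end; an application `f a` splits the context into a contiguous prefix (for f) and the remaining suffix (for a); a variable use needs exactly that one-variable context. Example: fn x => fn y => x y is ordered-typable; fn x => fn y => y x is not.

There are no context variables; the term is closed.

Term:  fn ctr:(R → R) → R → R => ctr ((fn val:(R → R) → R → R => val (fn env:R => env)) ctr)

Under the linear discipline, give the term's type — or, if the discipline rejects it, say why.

not well-typed under linear — repeated use of ctr ×2
variable uses: ctr (bound)=2, val (bound)=1, env (bound)=1
order of uses: ctr, val, env, ctr
typing: the term checks, with type ((R → R) → R → R) → R → R
all disciplines: ordered ✗, linear ✗, affine ✗, relevant ✓, unrestricted ✓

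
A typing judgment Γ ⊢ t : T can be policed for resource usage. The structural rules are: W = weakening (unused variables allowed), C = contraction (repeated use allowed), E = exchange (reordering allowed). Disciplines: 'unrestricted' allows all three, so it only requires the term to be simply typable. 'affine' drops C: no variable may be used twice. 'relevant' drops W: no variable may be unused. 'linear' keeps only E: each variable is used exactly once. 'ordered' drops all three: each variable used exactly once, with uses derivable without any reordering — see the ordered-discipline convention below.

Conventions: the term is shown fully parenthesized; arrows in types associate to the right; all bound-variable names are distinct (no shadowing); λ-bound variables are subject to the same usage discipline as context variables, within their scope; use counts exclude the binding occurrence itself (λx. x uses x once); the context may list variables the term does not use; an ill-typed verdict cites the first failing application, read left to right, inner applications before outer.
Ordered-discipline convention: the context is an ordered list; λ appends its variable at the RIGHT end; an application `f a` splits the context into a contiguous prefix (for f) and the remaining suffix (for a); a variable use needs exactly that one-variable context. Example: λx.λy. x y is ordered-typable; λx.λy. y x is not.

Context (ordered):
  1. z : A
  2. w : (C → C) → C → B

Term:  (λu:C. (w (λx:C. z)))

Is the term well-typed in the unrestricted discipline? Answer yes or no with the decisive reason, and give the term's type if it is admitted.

no — a type mismatch blocks all five
variable uses: z: 1×, w: 1×, u (bound): 0×, x (bound): 0×
left-to-right use order: w, z
typing: ill-typed: an application expects C → C but receives C → A
per-discipline verdicts: ordered ✗; linear ✗; affine ✗; relevant ✗; unrestricted ✗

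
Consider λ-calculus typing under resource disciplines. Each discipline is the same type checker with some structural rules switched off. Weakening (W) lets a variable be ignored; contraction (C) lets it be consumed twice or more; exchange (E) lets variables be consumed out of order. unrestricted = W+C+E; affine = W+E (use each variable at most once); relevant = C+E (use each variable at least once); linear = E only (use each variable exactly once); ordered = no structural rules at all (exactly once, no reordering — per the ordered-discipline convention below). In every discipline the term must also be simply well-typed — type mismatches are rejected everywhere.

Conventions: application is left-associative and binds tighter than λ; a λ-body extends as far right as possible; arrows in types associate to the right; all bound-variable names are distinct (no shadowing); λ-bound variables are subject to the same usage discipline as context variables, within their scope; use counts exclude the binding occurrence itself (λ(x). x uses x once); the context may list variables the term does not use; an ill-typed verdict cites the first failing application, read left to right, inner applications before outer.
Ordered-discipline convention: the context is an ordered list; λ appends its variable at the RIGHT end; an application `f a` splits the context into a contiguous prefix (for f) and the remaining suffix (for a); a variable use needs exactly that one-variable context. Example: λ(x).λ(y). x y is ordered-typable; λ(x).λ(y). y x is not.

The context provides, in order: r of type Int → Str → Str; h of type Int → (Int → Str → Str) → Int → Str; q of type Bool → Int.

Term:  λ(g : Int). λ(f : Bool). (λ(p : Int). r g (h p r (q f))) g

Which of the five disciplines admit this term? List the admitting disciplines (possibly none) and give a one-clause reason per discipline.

accepted by: relevant, unrestricted
usage: r: 2×, h: 1×, q: 1×, g [bound]: 2×, f [bound]: 1×, p [bound]: 1×
order of uses: r, g, h, p, r, q, f, g
typing: ✓ — Int → Bool → Str
ordered ✗ (r ×2, g ×2 used more than once (contraction))
linear ✗ (r ×2, g ×2 used more than once (contraction))
affine ✗ (r ×2, g ×2 used more than once (contraction))
relevant ✓ (at least one use each (r, h, q, g, f, p))
unrestricted ✓ (simply typable at Int → Bool → Str; W, C, E all held)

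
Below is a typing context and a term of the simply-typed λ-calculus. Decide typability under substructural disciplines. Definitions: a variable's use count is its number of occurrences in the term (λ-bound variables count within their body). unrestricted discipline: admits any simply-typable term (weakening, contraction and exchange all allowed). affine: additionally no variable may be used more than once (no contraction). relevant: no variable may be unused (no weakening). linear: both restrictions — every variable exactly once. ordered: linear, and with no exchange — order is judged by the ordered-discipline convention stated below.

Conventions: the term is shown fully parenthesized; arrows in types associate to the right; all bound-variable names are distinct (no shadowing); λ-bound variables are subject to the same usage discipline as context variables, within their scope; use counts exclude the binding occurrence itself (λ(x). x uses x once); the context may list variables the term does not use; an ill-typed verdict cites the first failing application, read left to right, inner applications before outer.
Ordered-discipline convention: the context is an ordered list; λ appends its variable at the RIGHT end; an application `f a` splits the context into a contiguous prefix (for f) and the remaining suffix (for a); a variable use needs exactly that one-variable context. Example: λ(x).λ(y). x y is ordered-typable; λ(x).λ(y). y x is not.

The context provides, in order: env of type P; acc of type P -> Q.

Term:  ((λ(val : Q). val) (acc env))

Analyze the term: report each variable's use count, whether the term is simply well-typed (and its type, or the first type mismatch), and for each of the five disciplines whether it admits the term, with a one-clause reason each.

usage: env=1, acc=1, val (λ-bound)=1
order of uses: val, acc, env
typing: well-typed — term : Q
ordered: ✗ — no contiguous prefix/suffix split fits val, acc, env
linear: ✓ — single use per variable (env, acc, val)
affine: ✓ — none of env, acc, val used more than once
relevant: ✓ — none of env, acc, val goes unused
unrestricted: ✓ — simply typable at Q; W, C, E all held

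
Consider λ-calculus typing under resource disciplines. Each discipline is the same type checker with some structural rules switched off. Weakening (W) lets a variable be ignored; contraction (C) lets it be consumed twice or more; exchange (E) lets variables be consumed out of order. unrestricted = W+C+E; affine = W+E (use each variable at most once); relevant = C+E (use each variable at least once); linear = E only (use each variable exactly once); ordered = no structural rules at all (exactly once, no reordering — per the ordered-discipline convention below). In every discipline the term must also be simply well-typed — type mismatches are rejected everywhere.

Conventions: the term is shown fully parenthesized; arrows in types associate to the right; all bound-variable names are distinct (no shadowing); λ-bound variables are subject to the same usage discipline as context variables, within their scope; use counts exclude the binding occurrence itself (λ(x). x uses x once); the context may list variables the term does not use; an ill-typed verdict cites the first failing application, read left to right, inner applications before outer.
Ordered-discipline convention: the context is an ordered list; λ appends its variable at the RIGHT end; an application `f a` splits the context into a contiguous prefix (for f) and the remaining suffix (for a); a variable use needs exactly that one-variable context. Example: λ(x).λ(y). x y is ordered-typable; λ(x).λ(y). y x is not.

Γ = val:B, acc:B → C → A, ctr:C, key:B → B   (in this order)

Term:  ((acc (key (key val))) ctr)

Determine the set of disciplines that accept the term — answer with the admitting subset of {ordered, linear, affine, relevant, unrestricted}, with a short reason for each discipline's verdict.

admitted by: relevant, unrestricted
variable uses: val: 1, acc: 1, ctr: 1, key: 2
left-to-right use order: acc, key, key, val, ctr
typing: ✓ — A
ordered ✗ (uses contraction: key ×2)
linear ✗ (uses contraction: key ×2)
affine ✗ (uses contraction: key ×2)
relevant ✓ (val, acc, ctr, key: all used, weakening unneeded)
unrestricted ✓ (type-checks (A) and nothing is barred)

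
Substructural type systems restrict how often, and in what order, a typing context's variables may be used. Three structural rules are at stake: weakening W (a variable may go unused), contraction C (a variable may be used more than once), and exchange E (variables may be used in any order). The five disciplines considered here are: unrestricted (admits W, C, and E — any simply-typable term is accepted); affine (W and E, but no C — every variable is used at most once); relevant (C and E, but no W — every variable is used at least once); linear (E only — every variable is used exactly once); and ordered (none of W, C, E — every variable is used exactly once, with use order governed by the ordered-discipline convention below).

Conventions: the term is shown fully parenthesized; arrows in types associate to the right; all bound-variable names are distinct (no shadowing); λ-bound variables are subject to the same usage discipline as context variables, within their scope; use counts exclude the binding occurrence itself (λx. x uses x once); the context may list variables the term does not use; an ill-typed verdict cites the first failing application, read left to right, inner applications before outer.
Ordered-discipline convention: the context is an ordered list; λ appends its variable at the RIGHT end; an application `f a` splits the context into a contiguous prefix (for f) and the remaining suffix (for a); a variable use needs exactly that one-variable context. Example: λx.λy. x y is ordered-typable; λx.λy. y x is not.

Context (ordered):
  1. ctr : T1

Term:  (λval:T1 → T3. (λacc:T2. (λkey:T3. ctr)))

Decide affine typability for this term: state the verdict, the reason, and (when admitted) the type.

yes — at most one use each (ctr, val, acc, key); term : (T1 → T3) → T2 → T3 → T1
counts: ctr ×1, val [bound] ×0, acc [bound] ×0, key [bound] ×0
use order (left to right): ctr
typing: ✓ — (T1 → T3) → T2 → T3 → T1
across the five disciplines: ordered ✗ · linear ✗ · affine ✓ · relevant ✗ · unrestricted ✓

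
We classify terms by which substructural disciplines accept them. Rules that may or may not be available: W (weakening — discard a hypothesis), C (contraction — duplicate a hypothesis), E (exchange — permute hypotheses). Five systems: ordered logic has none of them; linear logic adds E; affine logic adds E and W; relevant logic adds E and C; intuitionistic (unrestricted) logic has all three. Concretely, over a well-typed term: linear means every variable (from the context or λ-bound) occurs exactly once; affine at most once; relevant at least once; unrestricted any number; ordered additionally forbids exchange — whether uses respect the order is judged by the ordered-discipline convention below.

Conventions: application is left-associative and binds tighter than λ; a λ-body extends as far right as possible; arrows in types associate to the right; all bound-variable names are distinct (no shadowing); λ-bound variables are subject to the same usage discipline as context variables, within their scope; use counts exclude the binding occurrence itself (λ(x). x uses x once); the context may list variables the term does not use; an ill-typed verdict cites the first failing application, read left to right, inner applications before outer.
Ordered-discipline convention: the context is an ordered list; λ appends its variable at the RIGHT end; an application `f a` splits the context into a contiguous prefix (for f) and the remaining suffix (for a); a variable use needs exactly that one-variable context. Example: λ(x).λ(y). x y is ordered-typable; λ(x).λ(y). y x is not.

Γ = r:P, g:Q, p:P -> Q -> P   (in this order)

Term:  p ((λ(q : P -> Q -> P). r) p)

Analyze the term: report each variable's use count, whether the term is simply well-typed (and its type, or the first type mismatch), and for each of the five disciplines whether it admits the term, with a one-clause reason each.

use counts: r=1, g=0, p=2, q (bound)=0
use order (left to right): p, r, p
typing: ✓ — Q -> P
ordered: ✗ — uses contraction: p ×2; g, q left unused
linear: ✗ — uses contraction: p ×2; g, q left unused
affine: ✗ — uses contraction: p ×2
relevant: ✗ — g, q left unused
unrestricted: ✓ — well-typed at Q -> P; no restrictions here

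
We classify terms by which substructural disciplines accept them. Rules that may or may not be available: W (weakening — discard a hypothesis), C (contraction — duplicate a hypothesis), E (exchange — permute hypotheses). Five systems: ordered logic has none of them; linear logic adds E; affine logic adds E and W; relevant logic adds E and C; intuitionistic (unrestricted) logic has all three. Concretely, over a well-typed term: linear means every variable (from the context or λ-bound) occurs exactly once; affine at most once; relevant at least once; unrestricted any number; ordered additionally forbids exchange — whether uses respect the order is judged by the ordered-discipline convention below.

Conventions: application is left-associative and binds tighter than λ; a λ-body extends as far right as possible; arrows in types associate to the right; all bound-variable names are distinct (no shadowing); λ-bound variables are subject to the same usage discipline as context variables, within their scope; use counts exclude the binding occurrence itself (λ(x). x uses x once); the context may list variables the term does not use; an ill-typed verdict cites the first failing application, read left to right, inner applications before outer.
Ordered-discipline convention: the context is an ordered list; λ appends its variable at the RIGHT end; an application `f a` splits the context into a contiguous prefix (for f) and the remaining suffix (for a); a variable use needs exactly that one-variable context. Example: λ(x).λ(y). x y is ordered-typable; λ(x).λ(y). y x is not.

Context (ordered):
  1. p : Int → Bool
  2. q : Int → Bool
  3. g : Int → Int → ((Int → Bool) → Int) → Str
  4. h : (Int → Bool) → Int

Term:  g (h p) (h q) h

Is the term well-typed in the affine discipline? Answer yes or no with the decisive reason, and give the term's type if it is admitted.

no — needs contraction — h ×3
counts: p=1, q=1, g=1, h=3
left-to-right use order: g, h, p, h, q, h
typing: well-typed at Str
per-discipline verdicts: ordered ✗; linear ✗; affine ✗; relevant ✓; unrestricted ✓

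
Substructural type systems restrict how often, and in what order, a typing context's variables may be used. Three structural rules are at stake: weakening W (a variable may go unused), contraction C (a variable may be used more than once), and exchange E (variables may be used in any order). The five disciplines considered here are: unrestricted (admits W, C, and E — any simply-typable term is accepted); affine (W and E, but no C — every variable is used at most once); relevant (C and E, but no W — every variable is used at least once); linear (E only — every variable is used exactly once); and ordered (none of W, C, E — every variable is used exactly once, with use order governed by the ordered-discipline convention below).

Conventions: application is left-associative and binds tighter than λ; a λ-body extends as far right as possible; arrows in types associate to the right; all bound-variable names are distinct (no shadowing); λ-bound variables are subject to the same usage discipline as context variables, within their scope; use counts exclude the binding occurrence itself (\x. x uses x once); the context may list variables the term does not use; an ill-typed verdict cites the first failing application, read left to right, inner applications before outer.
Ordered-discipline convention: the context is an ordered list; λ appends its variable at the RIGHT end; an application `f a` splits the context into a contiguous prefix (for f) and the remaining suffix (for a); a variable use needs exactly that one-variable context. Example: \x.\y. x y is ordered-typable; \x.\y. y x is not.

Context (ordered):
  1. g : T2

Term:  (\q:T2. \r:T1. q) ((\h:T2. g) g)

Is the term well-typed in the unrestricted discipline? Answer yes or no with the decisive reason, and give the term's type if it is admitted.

yes — well-typed at T1 → T2; no restrictions here; term : T1 → T2
counts: g: 2×, q [bound]: 1×, r [bound]: 0×, h [bound]: 0×
order of uses: q, g, g
typing: well-typed at T1 → T2
summary: ordered ✗; linear ✗; affine ✗; relevant ✗; unrestricted ✓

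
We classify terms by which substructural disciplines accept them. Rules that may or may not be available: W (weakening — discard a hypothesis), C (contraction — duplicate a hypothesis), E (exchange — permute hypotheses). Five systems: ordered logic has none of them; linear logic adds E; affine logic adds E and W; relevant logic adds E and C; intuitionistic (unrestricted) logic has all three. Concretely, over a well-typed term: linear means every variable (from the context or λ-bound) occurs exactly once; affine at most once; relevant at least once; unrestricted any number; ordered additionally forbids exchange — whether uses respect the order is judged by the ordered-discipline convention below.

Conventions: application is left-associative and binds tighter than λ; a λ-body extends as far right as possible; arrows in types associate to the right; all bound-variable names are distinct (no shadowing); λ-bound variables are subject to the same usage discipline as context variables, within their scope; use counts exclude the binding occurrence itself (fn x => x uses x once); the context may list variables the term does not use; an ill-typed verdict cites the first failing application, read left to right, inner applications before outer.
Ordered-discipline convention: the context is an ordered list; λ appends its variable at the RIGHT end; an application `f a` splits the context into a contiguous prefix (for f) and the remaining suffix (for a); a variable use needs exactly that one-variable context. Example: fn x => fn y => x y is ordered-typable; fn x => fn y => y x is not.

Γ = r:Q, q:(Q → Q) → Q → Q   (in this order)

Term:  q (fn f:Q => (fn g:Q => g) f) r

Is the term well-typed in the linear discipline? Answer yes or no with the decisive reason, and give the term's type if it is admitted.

yes — r, q, f, g: one use apiece; term : Q
use counts: r=1, q=1, f (bound)=1, g (bound)=1
uses in reading order: q, g, f, r
typing: ✓ — Q
summary: ordered ✗ | linear ✓ | affine ✓ | relevant ✓ | unrestricted ✓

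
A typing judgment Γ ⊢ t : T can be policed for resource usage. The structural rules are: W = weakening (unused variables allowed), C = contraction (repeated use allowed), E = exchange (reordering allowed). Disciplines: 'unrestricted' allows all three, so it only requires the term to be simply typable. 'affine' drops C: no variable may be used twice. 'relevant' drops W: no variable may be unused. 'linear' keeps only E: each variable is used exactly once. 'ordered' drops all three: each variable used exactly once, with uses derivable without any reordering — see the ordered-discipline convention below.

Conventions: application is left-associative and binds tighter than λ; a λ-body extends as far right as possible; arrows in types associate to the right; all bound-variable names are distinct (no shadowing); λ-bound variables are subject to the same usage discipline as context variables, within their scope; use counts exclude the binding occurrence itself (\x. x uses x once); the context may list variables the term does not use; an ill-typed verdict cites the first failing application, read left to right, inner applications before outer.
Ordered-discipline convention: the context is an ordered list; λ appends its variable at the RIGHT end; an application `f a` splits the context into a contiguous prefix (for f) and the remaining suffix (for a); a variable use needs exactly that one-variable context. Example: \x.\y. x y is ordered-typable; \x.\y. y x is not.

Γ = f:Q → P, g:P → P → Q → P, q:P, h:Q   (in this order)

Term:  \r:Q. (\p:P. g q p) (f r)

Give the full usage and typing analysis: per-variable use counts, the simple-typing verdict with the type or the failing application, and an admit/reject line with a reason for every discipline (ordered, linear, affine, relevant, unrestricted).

variable uses: f ×1, g ×1, q ×1, h ×0, r (λ-bound) ×1, p (λ-bound) ×1
order of uses: g, q, p, f, r
typing: ✓ — Q → Q → P
ordered: ✗, needs weakening: h unused
linear: ✗, needs weakening: h unused
affine: ✓, f, g, q, h, r, p: no repeats, contraction unneeded
relevant: ✗, needs weakening: h unused
unrestricted: ✓, typability at Q → Q → P is all that's needed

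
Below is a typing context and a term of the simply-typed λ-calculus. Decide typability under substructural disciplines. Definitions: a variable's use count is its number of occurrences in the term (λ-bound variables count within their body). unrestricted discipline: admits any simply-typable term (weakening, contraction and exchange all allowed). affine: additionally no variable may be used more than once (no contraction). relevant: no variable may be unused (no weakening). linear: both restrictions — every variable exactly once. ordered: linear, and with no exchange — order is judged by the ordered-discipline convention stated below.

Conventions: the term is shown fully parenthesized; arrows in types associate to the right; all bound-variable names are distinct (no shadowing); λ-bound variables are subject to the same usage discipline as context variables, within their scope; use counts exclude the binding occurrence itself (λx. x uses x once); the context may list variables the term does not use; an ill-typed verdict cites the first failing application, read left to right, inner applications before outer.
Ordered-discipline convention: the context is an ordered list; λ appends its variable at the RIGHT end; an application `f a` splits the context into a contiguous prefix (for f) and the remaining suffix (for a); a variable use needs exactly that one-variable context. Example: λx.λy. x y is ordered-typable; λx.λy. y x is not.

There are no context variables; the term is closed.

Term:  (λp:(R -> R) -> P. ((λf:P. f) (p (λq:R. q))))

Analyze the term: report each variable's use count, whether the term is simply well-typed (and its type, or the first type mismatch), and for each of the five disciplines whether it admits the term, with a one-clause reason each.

variable uses: p (bound): 1; f (bound): 1; q (bound): 1
use order (left to right): f, p, q
typing: well-typed at ((R -> R) -> P) -> P
ordered: ✓ — one use each (p, f, q); ordered split holds
linear: ✓ — each of p, f, q used exactly once
affine: ✓ — at most one use each (p, f, q)
relevant: ✓ — at least one use each (p, f, q)
unrestricted: ✓ — type-checks (((R -> R) -> P) -> P) and nothing is barred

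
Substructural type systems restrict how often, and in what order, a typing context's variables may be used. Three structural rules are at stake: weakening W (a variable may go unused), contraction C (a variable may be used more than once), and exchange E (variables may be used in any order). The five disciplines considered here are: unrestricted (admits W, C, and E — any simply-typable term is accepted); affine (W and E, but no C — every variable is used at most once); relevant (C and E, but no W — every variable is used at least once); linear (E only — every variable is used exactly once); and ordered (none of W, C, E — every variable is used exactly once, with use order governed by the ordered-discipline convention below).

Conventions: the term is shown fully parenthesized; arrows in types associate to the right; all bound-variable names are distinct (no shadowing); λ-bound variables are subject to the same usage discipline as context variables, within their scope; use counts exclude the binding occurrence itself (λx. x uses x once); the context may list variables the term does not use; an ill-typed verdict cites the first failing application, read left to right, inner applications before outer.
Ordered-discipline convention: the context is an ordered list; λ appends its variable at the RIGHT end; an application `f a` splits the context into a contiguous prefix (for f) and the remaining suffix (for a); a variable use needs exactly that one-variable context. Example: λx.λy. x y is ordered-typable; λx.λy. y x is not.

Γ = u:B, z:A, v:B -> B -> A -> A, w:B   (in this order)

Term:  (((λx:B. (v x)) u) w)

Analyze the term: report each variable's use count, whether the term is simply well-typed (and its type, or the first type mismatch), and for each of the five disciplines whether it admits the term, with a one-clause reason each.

counts: u: 1×; z: 0×; v: 1×; w: 1×; x (bound): 1×
order of uses: v, x, u, w
typing: well-typed at A -> A
ordered ✗ (z never used (weakening))
linear ✗ (z never used (weakening))
affine ✓ (no duplicate uses among u, z, v, w, x)
relevant ✗ (z never used (weakening))
unrestricted ✓ (typability at A -> A is all that's needed)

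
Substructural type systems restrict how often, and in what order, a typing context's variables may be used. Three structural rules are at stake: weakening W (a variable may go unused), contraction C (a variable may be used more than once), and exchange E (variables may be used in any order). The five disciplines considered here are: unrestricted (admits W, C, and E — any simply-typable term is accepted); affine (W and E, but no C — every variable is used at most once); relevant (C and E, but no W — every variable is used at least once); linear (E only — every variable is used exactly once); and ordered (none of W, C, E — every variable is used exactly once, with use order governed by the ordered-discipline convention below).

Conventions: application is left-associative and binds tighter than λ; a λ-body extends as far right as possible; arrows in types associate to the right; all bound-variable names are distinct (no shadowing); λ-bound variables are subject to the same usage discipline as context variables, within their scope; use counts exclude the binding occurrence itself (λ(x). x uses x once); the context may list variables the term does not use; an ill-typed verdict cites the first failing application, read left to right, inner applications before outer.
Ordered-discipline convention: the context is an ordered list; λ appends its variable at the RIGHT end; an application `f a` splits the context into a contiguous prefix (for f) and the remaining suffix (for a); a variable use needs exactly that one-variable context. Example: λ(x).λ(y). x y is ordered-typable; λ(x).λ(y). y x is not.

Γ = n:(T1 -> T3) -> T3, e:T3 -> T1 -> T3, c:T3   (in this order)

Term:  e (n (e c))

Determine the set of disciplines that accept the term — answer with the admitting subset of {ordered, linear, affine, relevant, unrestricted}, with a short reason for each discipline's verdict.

admitted in: relevant, unrestricted
usage: n=1, e=2, c=1
order of uses: e, n, e, c
typing: well-typed — term : T1 -> T3
ordered: ✗ — repeated use of e ×2
linear: ✗ — repeated use of e ×2
affine: ✗ — repeated use of e ×2
relevant: ✓ — every one of n, e, c appears
unrestricted: ✓ — type-checks (T1 -> T3) and nothing is barred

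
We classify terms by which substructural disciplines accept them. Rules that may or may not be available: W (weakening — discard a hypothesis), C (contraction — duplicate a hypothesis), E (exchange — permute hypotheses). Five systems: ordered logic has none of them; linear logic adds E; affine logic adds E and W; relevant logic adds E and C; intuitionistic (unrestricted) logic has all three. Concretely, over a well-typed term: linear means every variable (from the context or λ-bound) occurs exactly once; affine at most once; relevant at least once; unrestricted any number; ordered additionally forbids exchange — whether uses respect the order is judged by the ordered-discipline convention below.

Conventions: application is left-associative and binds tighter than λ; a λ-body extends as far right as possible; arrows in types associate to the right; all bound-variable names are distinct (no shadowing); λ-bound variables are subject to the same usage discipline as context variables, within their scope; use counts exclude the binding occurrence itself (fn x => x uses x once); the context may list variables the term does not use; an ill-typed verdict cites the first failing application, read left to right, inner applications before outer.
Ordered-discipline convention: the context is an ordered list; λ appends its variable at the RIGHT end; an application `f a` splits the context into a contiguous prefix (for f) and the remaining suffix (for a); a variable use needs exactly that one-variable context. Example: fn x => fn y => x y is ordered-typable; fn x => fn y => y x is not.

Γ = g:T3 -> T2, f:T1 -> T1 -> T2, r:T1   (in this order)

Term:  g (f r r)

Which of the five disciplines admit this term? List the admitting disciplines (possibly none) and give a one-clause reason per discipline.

admitting disciplines: none
usage: g: 1×; f: 1×; r: 2×
left-to-right use order: g, f, r, r
typing: ill-typed: argument of type T2 where T3 is required
ordered ✗ (not simply typable)
linear ✗ (fails simple typing)
affine ✗ (a type mismatch blocks all five)
relevant ✗ (the type mismatch rejects it)
unrestricted ✗ (not simply typable)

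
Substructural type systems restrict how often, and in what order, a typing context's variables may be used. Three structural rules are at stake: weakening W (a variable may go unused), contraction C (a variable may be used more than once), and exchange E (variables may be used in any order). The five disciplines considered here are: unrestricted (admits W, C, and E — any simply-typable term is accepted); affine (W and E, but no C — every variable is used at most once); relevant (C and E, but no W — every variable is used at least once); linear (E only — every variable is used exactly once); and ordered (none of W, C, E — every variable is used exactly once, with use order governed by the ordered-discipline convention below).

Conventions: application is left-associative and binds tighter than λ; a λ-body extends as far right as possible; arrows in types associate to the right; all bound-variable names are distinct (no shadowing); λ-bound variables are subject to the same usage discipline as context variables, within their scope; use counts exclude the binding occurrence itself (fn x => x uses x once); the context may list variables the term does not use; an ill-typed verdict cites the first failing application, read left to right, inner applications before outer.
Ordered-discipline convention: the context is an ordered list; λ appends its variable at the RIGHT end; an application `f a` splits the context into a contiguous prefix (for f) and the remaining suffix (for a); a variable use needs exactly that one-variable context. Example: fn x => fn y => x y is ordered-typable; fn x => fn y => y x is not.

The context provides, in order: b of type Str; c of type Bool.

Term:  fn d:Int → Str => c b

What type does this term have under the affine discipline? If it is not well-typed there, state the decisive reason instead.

not well-typed under affine — a type mismatch blocks all five
variable uses: b: 1×, c: 1×, d (λ-bound): 0×
order of uses: c, b
typing: ill-typed: applying a non-function (Bool)
across the five disciplines: ordered ✗ | linear ✗ | affine ✗ | relevant ✗ | unrestricted ✗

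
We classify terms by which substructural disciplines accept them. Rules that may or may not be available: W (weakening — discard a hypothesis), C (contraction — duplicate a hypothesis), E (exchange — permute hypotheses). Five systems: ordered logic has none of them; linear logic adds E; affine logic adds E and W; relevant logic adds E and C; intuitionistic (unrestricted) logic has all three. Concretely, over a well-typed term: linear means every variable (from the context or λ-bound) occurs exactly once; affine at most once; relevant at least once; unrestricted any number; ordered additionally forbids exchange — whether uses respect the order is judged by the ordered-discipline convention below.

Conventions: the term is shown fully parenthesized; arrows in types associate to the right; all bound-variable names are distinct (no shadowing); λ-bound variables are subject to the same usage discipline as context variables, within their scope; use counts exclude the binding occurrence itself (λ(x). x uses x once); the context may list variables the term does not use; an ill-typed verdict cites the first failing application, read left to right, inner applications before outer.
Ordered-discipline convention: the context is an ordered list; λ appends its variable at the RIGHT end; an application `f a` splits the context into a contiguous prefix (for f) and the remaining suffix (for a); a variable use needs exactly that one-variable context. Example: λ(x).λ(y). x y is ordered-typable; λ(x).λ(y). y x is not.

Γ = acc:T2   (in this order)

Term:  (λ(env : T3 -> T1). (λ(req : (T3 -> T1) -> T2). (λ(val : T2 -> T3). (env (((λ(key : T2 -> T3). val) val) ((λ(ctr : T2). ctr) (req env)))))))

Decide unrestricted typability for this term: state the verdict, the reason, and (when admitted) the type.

yes — simply typable at (T3 -> T1) -> ((T3 -> T1) -> T2) -> (T2 -> T3) -> T1; W, C, E all held; term : (T3 -> T1) -> ((T3 -> T1) -> T2) -> (T2 -> T3) -> T1
usage: acc: 0×, env (bound): 2×, req (bound): 1×, val (bound): 2×, key (bound): 0×, ctr (bound): 1×
left-to-right use order: env, val, val, ctr, req, env
typing: well-typed at (T3 -> T1) -> ((T3 -> T1) -> T2) -> (T2 -> T3) -> T1
summary: ordered ✗, linear ✗, affine ✗, relevant ✗, unrestricted ✓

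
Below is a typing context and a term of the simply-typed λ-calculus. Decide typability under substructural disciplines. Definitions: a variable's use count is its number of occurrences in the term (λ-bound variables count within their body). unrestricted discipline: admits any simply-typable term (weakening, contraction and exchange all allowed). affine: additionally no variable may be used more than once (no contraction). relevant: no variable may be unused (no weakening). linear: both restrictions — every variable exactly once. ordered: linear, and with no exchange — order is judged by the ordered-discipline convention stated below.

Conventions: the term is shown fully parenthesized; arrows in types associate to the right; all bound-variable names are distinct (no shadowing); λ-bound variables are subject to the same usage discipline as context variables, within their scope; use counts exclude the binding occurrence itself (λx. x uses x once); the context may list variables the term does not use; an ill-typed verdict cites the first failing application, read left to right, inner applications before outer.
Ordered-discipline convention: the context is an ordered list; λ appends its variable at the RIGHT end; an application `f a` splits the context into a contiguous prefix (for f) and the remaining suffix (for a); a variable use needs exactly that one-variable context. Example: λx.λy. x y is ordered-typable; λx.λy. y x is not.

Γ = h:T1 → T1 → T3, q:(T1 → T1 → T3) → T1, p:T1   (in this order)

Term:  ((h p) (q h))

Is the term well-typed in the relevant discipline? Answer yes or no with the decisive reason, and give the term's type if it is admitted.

yes — h, q, p: all used, weakening unneeded; term : T3
use counts: h ×2; q ×1; p ×1
uses in reading order: h, p, q, h
typing: well-typed at T3
per-discipline verdicts: ordered ✗ | linear ✗ | affine ✗ | relevant ✓ | unrestricted ✓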